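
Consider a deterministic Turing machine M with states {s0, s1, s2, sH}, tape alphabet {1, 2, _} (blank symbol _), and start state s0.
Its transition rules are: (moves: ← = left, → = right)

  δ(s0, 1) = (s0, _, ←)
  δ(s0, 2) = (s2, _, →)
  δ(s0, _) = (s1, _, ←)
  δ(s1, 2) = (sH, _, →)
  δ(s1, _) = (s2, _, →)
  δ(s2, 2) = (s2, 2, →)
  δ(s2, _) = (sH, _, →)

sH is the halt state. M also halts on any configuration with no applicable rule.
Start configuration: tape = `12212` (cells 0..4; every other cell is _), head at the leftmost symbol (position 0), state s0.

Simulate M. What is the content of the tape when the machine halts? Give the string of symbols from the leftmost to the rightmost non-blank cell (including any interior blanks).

s0 | __[1]2212   read 1 → write _, move ←, go to s0
s0 | _[_]_2212   read _ → write _, move ←, go to s1
s1 | [_]__2212   read _ → write _, move →, go to s2
s2 | _[_]_2212   read _ → write _, move →, go to sH
sH | __[_]2212
The non-blank tape span at halt is 2212.

2212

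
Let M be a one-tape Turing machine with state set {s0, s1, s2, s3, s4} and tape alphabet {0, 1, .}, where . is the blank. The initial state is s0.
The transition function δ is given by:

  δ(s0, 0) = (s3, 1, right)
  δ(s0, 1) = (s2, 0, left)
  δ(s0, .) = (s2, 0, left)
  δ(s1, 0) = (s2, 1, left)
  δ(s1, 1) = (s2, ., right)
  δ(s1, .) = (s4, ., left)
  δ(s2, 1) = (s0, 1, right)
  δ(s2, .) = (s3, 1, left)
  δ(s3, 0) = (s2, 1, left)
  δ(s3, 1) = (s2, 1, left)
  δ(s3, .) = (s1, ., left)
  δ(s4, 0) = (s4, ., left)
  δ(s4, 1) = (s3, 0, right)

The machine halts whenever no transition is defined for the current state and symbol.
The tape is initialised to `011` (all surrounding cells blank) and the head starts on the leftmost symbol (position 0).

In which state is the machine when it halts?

state=s0 head=0 tape=..[0]11.   (s0,0)→(s3,1,right)
state=s3 head=1 tape=..1[1]1.   (s3,1)→(s2,1,left)
state=s2 head=0 tape=..[1]11.   (s2,1)→(s0,1,right)
state=s0 head=1 tape=..1[1]1.   (s0,1)→(s2,0,left)
state=s2 head=0 tape=..[1]01.   (s2,1)→(s0,1,right)
state=s0 head=1 tape=..1[0]1.   (s0,0)→(s3,1,right)
state=s3 head=2 tape=..11[1].   (s3,1)→(s2,1,left)
state=s2 head=1 tape=..1[1]1.   (s2,1)→(s0,1,right)
state=s0 head=2 tape=..11[1].   (s0,1)→(s2,0,left)
state=s2 head=1 tape=..1[1]0.   (s2,1)→(s0,1,right)
state=s0 head=2 tape=..11[0].   (s0,0)→(s3,1,right)
state=s3 head=3 tape=..111[.]   (s3,.)→(s1,.,left)
state=s1 head=2 tape=..11[1].   (s1,1)→(s2,.,right)
state=s2 head=3 tape=..11.[.]   (s2,.)→(s3,1,left)
state=s3 head=2 tape=..11[.]1   (s3,.)→(s1,.,left)
state=s1 head=1 tape=..1[1].1   (s1,1)→(s2,.,right)
state=s2 head=2 tape=..1.[.]1   (s2,.)→(s3,1,left)
state=s3 head=1 tape=..1[.]11   (s3,.)→(s1,.,left)
state=s1 head=0 tape=..[1].11   (s1,1)→(s2,.,right)
state=s2 head=1 tape=...[.]11   (s2,.)→(s3,1,left)
state=s3 head=0 tape=..[.]111   (s3,.)→(s1,.,left)
state=s1 head=-1 tape=.[.].111   (s1,.)→(s4,.,left)
state=s4 head=-2 tape=[.]..111
No transition is defined for (s4, .); M halts in state s4.

s4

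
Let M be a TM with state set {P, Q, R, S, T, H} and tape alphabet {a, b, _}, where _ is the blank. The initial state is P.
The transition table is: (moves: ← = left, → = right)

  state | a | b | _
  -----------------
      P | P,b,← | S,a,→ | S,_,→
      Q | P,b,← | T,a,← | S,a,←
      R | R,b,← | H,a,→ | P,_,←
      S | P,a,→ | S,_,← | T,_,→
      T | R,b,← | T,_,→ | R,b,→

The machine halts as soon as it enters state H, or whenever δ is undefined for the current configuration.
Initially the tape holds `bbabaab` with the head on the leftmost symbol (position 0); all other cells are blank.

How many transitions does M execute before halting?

16

state=P head=0 tape=[b]babaab   (P,b)→(S,a,→)
state=S head=1 tape=a[b]abaab   (S,b)→(S,_,←)
state=S head=0 tape=[a]_abaab   (S,a)→(P,a,→)
state=P head=1 tape=a[_]abaab   (P,_)→(S,_,→)
state=S head=2 tape=a_[a]baab   (S,a)→(P,a,→)
state=P head=3 tape=a_a[b]aab   (P,b)→(S,a,→)
state=S head=4 tape=a_aa[a]ab   (S,a)→(P,a,→)
state=P head=5 tape=a_aaa[a]b   (P,a)→(P,b,←)
state=P head=4 tape=a_aa[a]bb   (P,a)→(P,b,←)
state=P head=3 tape=a_a[a]bbb   (P,a)→(P,b,←)
state=P head=2 tape=a_[a]bbbb   (P,a)→(P,b,←)
state=P head=1 tape=a[_]bbbbb   (P,_)→(S,_,→)
state=S head=2 tape=a_[b]bbbb   (S,b)→(S,_,←)
state=S head=1 tape=a[_]_bbbb   (S,_)→(T,_,→)
state=T head=2 tape=a_[_]bbbb   (T,_)→(R,b,→)
state=R head=3 tape=a_b[b]bbb   (R,b)→(H,a,→)
state=H head=4 tape=a_ba[b]bb
M halts after 16 transitions.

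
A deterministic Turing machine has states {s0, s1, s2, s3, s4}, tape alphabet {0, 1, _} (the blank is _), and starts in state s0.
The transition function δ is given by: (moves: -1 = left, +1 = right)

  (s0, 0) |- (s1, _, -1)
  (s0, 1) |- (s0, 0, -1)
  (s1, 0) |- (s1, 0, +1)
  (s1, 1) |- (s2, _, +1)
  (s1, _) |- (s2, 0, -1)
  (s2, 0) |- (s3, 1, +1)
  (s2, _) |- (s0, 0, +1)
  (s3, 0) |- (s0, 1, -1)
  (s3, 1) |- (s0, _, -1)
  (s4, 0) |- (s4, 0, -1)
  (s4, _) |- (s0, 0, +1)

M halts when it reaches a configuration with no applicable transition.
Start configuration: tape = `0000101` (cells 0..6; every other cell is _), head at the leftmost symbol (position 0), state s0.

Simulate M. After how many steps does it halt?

9

state=s0 head=0 tape=___[0]000101   (s0,0)→(s1,_,-1)
state=s1 head=-1 tape=__[_]_000101   (s1,_)→(s2,0,-1)
state=s2 head=-2 tape=_[_]0_000101   (s2,_)→(s0,0,+1)
state=s0 head=-1 tape=_0[0]_000101   (s0,0)→(s1,_,-1)
state=s1 head=-2 tape=_[0]__000101   (s1,0)→(s1,0,+1)
state=s1 head=-1 tape=_0[_]_000101   (s1,_)→(s2,0,-1)
state=s2 head=-2 tape=_[0]0_000101   (s2,0)→(s3,1,+1)
state=s3 head=-1 tape=_1[0]_000101   (s3,0)→(s0,1,-1)
state=s0 head=-2 tape=_[1]1_000101   (s0,1)→(s0,0,-1)
state=s0 head=-3 tape=[_]01_000101
M halts after 9 transitions.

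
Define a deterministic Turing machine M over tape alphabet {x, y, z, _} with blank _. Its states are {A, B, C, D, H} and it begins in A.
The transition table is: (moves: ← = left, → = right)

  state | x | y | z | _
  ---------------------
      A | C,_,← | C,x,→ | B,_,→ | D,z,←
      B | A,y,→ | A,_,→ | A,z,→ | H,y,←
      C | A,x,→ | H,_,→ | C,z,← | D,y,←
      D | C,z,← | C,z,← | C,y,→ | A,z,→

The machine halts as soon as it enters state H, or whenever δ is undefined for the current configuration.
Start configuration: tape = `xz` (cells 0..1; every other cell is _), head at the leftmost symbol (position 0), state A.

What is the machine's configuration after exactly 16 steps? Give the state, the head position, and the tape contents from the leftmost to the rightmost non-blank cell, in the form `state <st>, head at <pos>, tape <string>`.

state C, head at 0, tape zx_zxz

state=A head=0 tape=____[x]z   (A,x)→(C,_,←)
state=C head=-1 tape=___[_]_z   (C,_)→(D,y,←)
state=D head=-2 tape=__[_]y_z   (D,_)→(A,z,→)
state=A head=-1 tape=__z[y]_z   (A,y)→(C,x,→)
state=C head=0 tape=__zx[_]z   (C,_)→(D,y,←)
state=D head=-1 tape=__z[x]yz   (D,x)→(C,z,←)
state=C head=-2 tape=__[z]zyz   (C,z)→(C,z,←)
state=C head=-3 tape=_[_]zzyz   (C,_)→(D,y,←)
state=D head=-4 tape=[_]yzzyz   (D,_)→(A,z,→)
state=A head=-3 tape=z[y]zzyz   (A,y)→(C,x,→)
state=C head=-2 tape=zx[z]zyz   (C,z)→(C,z,←)
state=C head=-3 tape=z[x]zzyz   (C,x)→(A,x,→)
state=A head=-2 tape=zx[z]zyz   (A,z)→(B,_,→)
state=B head=-1 tape=zx_[z]yz   (B,z)→(A,z,→)
state=A head=0 tape=zx_z[y]z   (A,y)→(C,x,→)
state=C head=1 tape=zx_zx[z]   (C,z)→(C,z,←)
state=C head=0 tape=zx_z[x]z
After 16 steps: state C, head at 0, tape zx_zxz.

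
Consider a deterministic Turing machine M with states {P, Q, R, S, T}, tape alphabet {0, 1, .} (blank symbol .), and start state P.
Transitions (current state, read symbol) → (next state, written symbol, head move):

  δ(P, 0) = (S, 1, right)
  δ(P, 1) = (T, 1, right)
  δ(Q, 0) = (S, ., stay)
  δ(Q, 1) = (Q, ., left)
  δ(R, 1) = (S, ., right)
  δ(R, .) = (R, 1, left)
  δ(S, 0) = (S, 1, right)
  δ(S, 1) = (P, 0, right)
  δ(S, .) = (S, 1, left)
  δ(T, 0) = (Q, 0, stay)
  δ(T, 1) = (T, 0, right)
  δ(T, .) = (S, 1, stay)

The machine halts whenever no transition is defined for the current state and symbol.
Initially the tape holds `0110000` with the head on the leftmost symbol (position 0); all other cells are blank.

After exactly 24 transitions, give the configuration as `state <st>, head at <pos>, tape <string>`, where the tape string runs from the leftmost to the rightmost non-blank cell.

state=P head=0 tape=[0]110000.   (P,0)→(S,1,right)
state=S head=1 tape=1[1]10000.   (S,1)→(P,0,right)
state=P head=2 tape=10[1]0000.   (P,1)→(T,1,right)
state=T head=3 tape=101[0]000.   (T,0)→(Q,0,stay)
state=Q head=3 tape=101[0]000.   (Q,0)→(S,.,stay)
state=S head=3 tape=101[.]000.   (S,.)→(S,1,left)
state=S head=2 tape=10[1]1000.   (S,1)→(P,0,right)
state=P head=3 tape=100[1]000.   (P,1)→(T,1,right)
state=T head=4 tape=1001[0]00.   (T,0)→(Q,0,stay)
state=Q head=4 tape=1001[0]00.   (Q,0)→(S,.,stay)
state=S head=4 tape=1001[.]00.   (S,.)→(S,1,left)
state=S head=3 tape=100[1]100.   (S,1)→(P,0,right)
state=P head=4 tape=1000[1]00.   (P,1)→(T,1,right)
state=T head=5 tape=10001[0]0.   (T,0)→(Q,0,stay)
state=Q head=5 tape=10001[0]0.   (Q,0)→(S,.,stay)
state=S head=5 tape=10001[.]0.   (S,.)→(S,1,left)
state=S head=4 tape=1000[1]10.   (S,1)→(P,0,right)
state=P head=5 tape=10000[1]0.   (P,1)→(T,1,right)
state=T head=6 tape=100001[0].   (T,0)→(Q,0,stay)
state=Q head=6 tape=100001[0].   (Q,0)→(S,.,stay)
state=S head=6 tape=100001[.].   (S,.)→(S,1,left)
state=S head=5 tape=10000[1]1.   (S,1)→(P,0,right)
state=P head=6 tape=100000[1].   (P,1)→(T,1,right)
state=T head=7 tape=1000001[.]   (T,.)→(S,1,stay)
state=S head=7 tape=1000001[1]
After 24 steps: state S, head at 7, tape 10000011.

state S, head at 7, tape 10000011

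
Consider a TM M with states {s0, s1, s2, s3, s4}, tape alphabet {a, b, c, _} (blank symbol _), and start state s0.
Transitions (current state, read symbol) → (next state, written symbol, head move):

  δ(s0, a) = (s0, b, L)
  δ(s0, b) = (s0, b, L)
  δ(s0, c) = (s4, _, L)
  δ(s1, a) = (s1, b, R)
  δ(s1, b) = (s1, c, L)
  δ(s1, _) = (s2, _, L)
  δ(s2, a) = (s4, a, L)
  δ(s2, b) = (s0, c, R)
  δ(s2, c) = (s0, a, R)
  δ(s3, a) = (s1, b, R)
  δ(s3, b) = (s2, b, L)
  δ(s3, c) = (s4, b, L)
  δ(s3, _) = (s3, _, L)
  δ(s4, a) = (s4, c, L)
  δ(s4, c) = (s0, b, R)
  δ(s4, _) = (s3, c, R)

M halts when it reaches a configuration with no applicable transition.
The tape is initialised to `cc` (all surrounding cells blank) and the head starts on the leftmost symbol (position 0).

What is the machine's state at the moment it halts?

s0

s0 | ___[c]c   read c → write _, move L, go to s4
s4 | __[_]_c   read _ → write c, move R, go to s3
s3 | __c[_]c   read _ → write _, move L, go to s3
s3 | __[c]_c   read c → write b, move L, go to s4
s4 | _[_]b_c   read _ → write c, move R, go to s3
s3 | _c[b]_c   read b → write b, move L, go to s2
s2 | _[c]b_c   read c → write a, move R, go to s0
s0 | _a[b]_c   read b → write b, move L, go to s0
s0 | _[a]b_c   read a → write b, move L, go to s0
s0 | [_]bb_c
No transition is defined for (s0, _); M halts in state s0.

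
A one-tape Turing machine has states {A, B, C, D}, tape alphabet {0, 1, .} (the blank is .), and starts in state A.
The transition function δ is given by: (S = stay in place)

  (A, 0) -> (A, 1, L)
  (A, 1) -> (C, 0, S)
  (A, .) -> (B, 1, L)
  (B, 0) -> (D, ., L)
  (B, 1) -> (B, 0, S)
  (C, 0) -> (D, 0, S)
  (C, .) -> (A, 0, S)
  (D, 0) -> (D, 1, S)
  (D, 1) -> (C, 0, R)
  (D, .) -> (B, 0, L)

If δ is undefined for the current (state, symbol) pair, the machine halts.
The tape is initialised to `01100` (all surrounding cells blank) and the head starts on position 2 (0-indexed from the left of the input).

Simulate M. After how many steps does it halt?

19

state=A head=2 tape=01[1]00.   (A,1)→(C,0,S)
state=C head=2 tape=01[0]00.   (C,0)→(D,0,S)
state=D head=2 tape=01[0]00.   (D,0)→(D,1,S)
state=D head=2 tape=01[1]00.   (D,1)→(C,0,R)
state=C head=3 tape=010[0]0.   (C,0)→(D,0,S)
state=D head=3 tape=010[0]0.   (D,0)→(D,1,S)
state=D head=3 tape=010[1]0.   (D,1)→(C,0,R)
state=C head=4 tape=0100[0].   (C,0)→(D,0,S)
state=D head=4 tape=0100[0].   (D,0)→(D,1,S)
state=D head=4 tape=0100[1].   (D,1)→(C,0,R)
state=C head=5 tape=01000[.]   (C,.)→(A,0,S)
state=A head=5 tape=01000[0]   (A,0)→(A,1,L)
state=A head=4 tape=0100[0]1   (A,0)→(A,1,L)
state=A head=3 tape=010[0]11   (A,0)→(A,1,L)
state=A head=2 tape=01[0]111   (A,0)→(A,1,L)
state=A head=1 tape=0[1]1111   (A,1)→(C,0,S)
state=C head=1 tape=0[0]1111   (C,0)→(D,0,S)
state=D head=1 tape=0[0]1111   (D,0)→(D,1,S)
state=D head=1 tape=0[1]1111   (D,1)→(C,0,R)
state=C head=2 tape=00[1]111
M halts after 19 transitions.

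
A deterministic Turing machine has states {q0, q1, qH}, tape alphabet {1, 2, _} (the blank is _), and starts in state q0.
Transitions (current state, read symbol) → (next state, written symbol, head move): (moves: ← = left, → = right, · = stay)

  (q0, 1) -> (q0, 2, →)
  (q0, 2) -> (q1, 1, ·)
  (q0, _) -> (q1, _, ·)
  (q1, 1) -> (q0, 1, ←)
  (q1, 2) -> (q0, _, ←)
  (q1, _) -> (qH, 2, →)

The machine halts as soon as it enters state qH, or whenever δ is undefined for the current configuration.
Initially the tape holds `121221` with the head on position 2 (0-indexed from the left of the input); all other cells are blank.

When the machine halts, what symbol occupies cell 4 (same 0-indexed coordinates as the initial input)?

1

q0 | _12[1]221   read 1 → write 2, move →, go to q0
q0 | _122[2]21   read 2 → write 1, move ·, go to q1
q1 | _122[1]21   read 1 → write 1, move ←, go to q0
q0 | _12[2]121   read 2 → write 1, move ·, go to q1
q1 | _12[1]121   read 1 → write 1, move ←, go to q0
q0 | _1[2]1121   read 2 → write 1, move ·, go to q1
q1 | _1[1]1121   read 1 → write 1, move ←, go to q0
q0 | _[1]11121   read 1 → write 2, move →, go to q0
q0 | _2[1]1121   read 1 → write 2, move →, go to q0
q0 | _22[1]121   read 1 → write 2, move →, go to q0
q0 | _222[1]21   read 1 → write 2, move →, go to q0
q0 | _2222[2]1   read 2 → write 1, move ·, go to q1
q1 | _2222[1]1   read 1 → write 1, move ←, go to q0
q0 | _222[2]11   read 2 → write 1, move ·, go to q1
q1 | _222[1]11   read 1 → write 1, move ←, go to q0
q0 | _22[2]111   read 2 → write 1, move ·, go to q1
q1 | _22[1]111   read 1 → write 1, move ←, go to q0
q0 | _2[2]1111   read 2 → write 1, move ·, go to q1
q1 | _2[1]1111   read 1 → write 1, move ←, go to q0
q0 | _[2]11111   read 2 → write 1, move ·, go to q1
q1 | _[1]11111   read 1 → write 1, move ←, go to q0
q0 | [_]111111   read _ → write _, move ·, go to q1
q1 | [_]111111   read _ → write 2, move →, go to qH
qH | 2[1]11111
Cell 4 holds 1 when M halts.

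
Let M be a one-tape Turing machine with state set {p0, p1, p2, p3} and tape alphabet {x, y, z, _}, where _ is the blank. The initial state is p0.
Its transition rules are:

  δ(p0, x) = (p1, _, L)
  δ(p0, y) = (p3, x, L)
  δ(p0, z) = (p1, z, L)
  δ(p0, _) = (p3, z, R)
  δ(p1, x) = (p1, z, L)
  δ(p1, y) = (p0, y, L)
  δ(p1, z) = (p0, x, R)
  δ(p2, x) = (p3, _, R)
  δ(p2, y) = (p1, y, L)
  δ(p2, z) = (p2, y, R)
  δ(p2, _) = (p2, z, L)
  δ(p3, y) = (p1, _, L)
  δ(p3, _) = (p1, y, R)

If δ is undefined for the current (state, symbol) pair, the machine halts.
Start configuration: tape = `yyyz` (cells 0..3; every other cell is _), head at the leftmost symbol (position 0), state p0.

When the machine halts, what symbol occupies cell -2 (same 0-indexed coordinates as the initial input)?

x

state=p0 head=0 tape=__[y]yyz   (p0,y)→(p3,x,L)
state=p3 head=-1 tape=_[_]xyyz   (p3,_)→(p1,y,R)
state=p1 head=0 tape=_y[x]yyz   (p1,x)→(p1,z,L)
state=p1 head=-1 tape=_[y]zyyz   (p1,y)→(p0,y,L)
state=p0 head=-2 tape=[_]yzyyz   (p0,_)→(p3,z,R)
state=p3 head=-1 tape=z[y]zyyz   (p3,y)→(p1,_,L)
state=p1 head=-2 tape=[z]_zyyz   (p1,z)→(p0,x,R)
state=p0 head=-1 tape=x[_]zyyz   (p0,_)→(p3,z,R)
state=p3 head=0 tape=xz[z]yyz
Cell -2 holds x when M halts.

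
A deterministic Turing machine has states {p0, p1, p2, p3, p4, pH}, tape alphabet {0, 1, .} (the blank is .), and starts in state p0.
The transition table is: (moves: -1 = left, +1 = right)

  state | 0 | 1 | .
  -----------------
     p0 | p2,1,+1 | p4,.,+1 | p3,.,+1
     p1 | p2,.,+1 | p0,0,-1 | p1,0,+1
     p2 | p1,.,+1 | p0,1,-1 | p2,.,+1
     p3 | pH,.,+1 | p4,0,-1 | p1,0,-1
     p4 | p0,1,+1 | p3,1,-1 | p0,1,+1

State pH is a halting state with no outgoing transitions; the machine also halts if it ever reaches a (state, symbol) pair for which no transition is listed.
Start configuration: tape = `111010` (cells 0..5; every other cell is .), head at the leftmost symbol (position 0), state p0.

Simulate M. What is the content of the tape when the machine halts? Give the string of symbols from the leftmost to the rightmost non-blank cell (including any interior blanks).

1.11..0

p0 | .[1]11010   read 1 → write ., move +1, go to p4
p4 | ..[1]1010   read 1 → write 1, move -1, go to p3
p3 | .[.]11010   read . → write 0, move -1, go to p1
p1 | [.]011010   read . → write 0, move +1, go to p1
p1 | 0[0]11010   read 0 → write ., move +1, go to p2
p2 | 0.[1]1010   read 1 → write 1, move -1, go to p0
p0 | 0[.]11010   read . → write ., move +1, go to p3
p3 | 0.[1]1010   read 1 → write 0, move -1, go to p4
p4 | 0[.]01010   read . → write 1, move +1, go to p0
p0 | 01[0]1010   read 0 → write 1, move +1, go to p2
p2 | 011[1]010   read 1 → write 1, move -1, go to p0
p0 | 01[1]1010   read 1 → write ., move +1, go to p4
p4 | 01.[1]010   read 1 → write 1, move -1, go to p3
p3 | 01[.]1010   read . → write 0, move -1, go to p1
p1 | 0[1]01010   read 1 → write 0, move -1, go to p0
p0 | [0]001010   read 0 → write 1, move +1, go to p2
p2 | 1[0]01010   read 0 → write ., move +1, go to p1
p1 | 1.[0]1010   read 0 → write ., move +1, go to p2
p2 | 1..[1]010   read 1 → write 1, move -1, go to p0
p0 | 1.[.]1010   read . → write ., move +1, go to p3
p3 | 1..[1]010   read 1 → write 0, move -1, go to p4
p4 | 1.[.]0010   read . → write 1, move +1, go to p0
p0 | 1.1[0]010   read 0 → write 1, move +1, go to p2
p2 | 1.11[0]10   read 0 → write ., move +1, go to p1
p1 | 1.11.[1]0   read 1 → write 0, move -1, go to p0
p0 | 1.11[.]00   read . → write ., move +1, go to p3
p3 | 1.11.[0]0   read 0 → write ., move +1, go to pH
pH | 1.11..[0]
The non-blank tape span at halt is 1.11..0.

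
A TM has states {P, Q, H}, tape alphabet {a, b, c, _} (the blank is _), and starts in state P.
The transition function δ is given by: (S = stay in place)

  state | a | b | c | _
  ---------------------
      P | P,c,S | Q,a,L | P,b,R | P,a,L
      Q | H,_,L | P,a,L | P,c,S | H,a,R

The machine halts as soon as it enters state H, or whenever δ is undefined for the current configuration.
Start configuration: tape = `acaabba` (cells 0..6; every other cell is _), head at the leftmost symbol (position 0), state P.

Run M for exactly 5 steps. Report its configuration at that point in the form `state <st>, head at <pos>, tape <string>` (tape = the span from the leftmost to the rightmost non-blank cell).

P | [a]caabba   read a → write c, move S, go to P
P | [c]caabba   read c → write b, move R, go to P
P | b[c]aabba   read c → write b, move R, go to P
P | bb[a]abba   read a → write c, move S, go to P
P | bb[c]abba   read c → write b, move R, go to P
P | bbb[a]bba
After 5 steps: state P, head at 3, tape bbbabba.

state P, head at 3, tape bbbabba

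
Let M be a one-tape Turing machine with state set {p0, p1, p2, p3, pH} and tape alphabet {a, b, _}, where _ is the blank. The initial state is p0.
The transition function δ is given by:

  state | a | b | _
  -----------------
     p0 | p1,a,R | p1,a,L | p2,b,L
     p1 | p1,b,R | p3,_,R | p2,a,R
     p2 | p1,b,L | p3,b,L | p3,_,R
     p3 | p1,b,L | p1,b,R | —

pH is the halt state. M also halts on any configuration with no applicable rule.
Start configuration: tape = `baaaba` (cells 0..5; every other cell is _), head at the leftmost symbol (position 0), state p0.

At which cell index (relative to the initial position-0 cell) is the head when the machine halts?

8

state=p0 head=0 tape=_[b]aaaba___   (p0,b)→(p1,a,L)
state=p1 head=-1 tape=[_]aaaaba___   (p1,_)→(p2,a,R)
state=p2 head=0 tape=a[a]aaaba___   (p2,a)→(p1,b,L)
state=p1 head=-1 tape=[a]baaaba___   (p1,a)→(p1,b,R)
state=p1 head=0 tape=b[b]aaaba___   (p1,b)→(p3,_,R)
state=p3 head=1 tape=b_[a]aaba___   (p3,a)→(p1,b,L)
state=p1 head=0 tape=b[_]baaba___   (p1,_)→(p2,a,R)
state=p2 head=1 tape=ba[b]aaba___   (p2,b)→(p3,b,L)
state=p3 head=0 tape=b[a]baaba___   (p3,a)→(p1,b,L)
state=p1 head=-1 tape=[b]bbaaba___   (p1,b)→(p3,_,R)
state=p3 head=0 tape=_[b]baaba___   (p3,b)→(p1,b,R)
state=p1 head=1 tape=_b[b]aaba___   (p1,b)→(p3,_,R)
state=p3 head=2 tape=_b_[a]aba___   (p3,a)→(p1,b,L)
state=p1 head=1 tape=_b[_]baba___   (p1,_)→(p2,a,R)
state=p2 head=2 tape=_ba[b]aba___   (p2,b)→(p3,b,L)
state=p3 head=1 tape=_b[a]baba___   (p3,a)→(p1,b,L)
state=p1 head=0 tape=_[b]bbaba___   (p1,b)→(p3,_,R)
state=p3 head=1 tape=__[b]baba___   (p3,b)→(p1,b,R)
state=p1 head=2 tape=__b[b]aba___   (p1,b)→(p3,_,R)
state=p3 head=3 tape=__b_[a]ba___   (p3,a)→(p1,b,L)
state=p1 head=2 tape=__b[_]bba___   (p1,_)→(p2,a,R)
state=p2 head=3 tape=__ba[b]ba___   (p2,b)→(p3,b,L)
state=p3 head=2 tape=__b[a]bba___   (p3,a)→(p1,b,L)
state=p1 head=1 tape=__[b]bbba___   (p1,b)→(p3,_,R)
state=p3 head=2 tape=___[b]bba___   (p3,b)→(p1,b,R)
state=p1 head=3 tape=___b[b]ba___   (p1,b)→(p3,_,R)
state=p3 head=4 tape=___b_[b]a___   (p3,b)→(p1,b,R)
state=p1 head=5 tape=___b_b[a]___   (p1,a)→(p1,b,R)
state=p1 head=6 tape=___b_bb[_]__   (p1,_)→(p2,a,R)
state=p2 head=7 tape=___b_bba[_]_   (p2,_)→(p3,_,R)
state=p3 head=8 tape=___b_bba_[_]
At halt the head is at cell 8.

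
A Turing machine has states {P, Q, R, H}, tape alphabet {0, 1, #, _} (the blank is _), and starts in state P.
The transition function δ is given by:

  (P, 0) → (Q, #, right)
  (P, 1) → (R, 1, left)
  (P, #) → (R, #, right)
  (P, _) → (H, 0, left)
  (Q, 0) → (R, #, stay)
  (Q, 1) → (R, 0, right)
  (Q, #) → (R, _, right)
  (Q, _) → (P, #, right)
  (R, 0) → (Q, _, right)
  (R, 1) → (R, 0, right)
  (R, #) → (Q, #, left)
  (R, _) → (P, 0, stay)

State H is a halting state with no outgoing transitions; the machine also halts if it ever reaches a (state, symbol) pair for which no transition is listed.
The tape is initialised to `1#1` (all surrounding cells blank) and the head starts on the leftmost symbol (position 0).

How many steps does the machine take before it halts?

21

state=P head=0 tape=_[1]#1___   (P,1)→(R,1,left)
state=R head=-1 tape=[_]1#1___   (R,_)→(P,0,stay)
state=P head=-1 tape=[0]1#1___   (P,0)→(Q,#,right)
state=Q head=0 tape=#[1]#1___   (Q,1)→(R,0,right)
state=R head=1 tape=#0[#]1___   (R,#)→(Q,#,left)
state=Q head=0 tape=#[0]#1___   (Q,0)→(R,#,stay)
state=R head=0 tape=#[#]#1___   (R,#)→(Q,#,left)
state=Q head=-1 tape=[#]##1___   (Q,#)→(R,_,right)
state=R head=0 tape=_[#]#1___   (R,#)→(Q,#,left)
state=Q head=-1 tape=[_]##1___   (Q,_)→(P,#,right)
state=P head=0 tape=#[#]#1___   (P,#)→(R,#,right)
state=R head=1 tape=##[#]1___   (R,#)→(Q,#,left)
state=Q head=0 tape=#[#]#1___   (Q,#)→(R,_,right)
state=R head=1 tape=#_[#]1___   (R,#)→(Q,#,left)
state=Q head=0 tape=#[_]#1___   (Q,_)→(P,#,right)
state=P head=1 tape=##[#]1___   (P,#)→(R,#,right)
state=R head=2 tape=###[1]___   (R,1)→(R,0,right)
state=R head=3 tape=###0[_]__   (R,_)→(P,0,stay)
state=P head=3 tape=###0[0]__   (P,0)→(Q,#,right)
state=Q head=4 tape=###0#[_]_   (Q,_)→(P,#,right)
state=P head=5 tape=###0##[_]   (P,_)→(H,0,left)
state=H head=4 tape=###0#[#]0
M halts after 21 transitions.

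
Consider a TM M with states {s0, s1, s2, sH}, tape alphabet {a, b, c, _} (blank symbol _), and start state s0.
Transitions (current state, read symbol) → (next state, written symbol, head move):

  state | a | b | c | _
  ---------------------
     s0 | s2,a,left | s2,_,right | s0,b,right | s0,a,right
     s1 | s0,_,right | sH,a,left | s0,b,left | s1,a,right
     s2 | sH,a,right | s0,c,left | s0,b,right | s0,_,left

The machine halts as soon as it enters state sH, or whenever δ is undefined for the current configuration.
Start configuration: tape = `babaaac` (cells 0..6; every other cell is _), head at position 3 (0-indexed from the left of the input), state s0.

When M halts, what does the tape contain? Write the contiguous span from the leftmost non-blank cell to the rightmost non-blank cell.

aaacacaaac

state=s0 head=3 tape=___bab[a]aac   (s0,a)→(s2,a,left)
state=s2 head=2 tape=___ba[b]aaac   (s2,b)→(s0,c,left)
state=s0 head=1 tape=___b[a]caaac   (s0,a)→(s2,a,left)
state=s2 head=0 tape=___[b]acaaac   (s2,b)→(s0,c,left)
state=s0 head=-1 tape=__[_]cacaaac   (s0,_)→(s0,a,right)
state=s0 head=0 tape=__a[c]acaaac   (s0,c)→(s0,b,right)
state=s0 head=1 tape=__ab[a]caaac   (s0,a)→(s2,a,left)
state=s2 head=0 tape=__a[b]acaaac   (s2,b)→(s0,c,left)
state=s0 head=-1 tape=__[a]cacaaac   (s0,a)→(s2,a,left)
state=s2 head=-2 tape=_[_]acacaaac   (s2,_)→(s0,_,left)
state=s0 head=-3 tape=[_]_acacaaac   (s0,_)→(s0,a,right)
state=s0 head=-2 tape=a[_]acacaaac   (s0,_)→(s0,a,right)
state=s0 head=-1 tape=aa[a]cacaaac   (s0,a)→(s2,a,left)
state=s2 head=-2 tape=a[a]acacaaac   (s2,a)→(sH,a,right)
state=sH head=-1 tape=aa[a]cacaaac
The non-blank tape span at halt is aaacacaaac.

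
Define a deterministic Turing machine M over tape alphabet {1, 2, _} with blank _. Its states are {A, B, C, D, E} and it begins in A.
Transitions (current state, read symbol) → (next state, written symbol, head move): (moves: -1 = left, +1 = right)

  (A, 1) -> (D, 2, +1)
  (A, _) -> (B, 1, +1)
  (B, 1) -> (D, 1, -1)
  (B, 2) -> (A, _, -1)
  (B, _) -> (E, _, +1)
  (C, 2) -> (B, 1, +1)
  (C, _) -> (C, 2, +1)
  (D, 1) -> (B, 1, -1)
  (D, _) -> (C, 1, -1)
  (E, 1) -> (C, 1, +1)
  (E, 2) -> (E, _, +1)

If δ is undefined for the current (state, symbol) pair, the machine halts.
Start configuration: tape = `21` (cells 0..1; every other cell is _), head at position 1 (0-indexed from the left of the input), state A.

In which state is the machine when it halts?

C

state=A head=1 tape=_2[1]_   (A,1)→(D,2,+1)
state=D head=2 tape=_22[_]   (D,_)→(C,1,-1)
state=C head=1 tape=_2[2]1   (C,2)→(B,1,+1)
state=B head=2 tape=_21[1]   (B,1)→(D,1,-1)
state=D head=1 tape=_2[1]1   (D,1)→(B,1,-1)
state=B head=0 tape=_[2]11   (B,2)→(A,_,-1)
state=A head=-1 tape=[_]_11   (A,_)→(B,1,+1)
state=B head=0 tape=1[_]11   (B,_)→(E,_,+1)
state=E head=1 tape=1_[1]1   (E,1)→(C,1,+1)
state=C head=2 tape=1_1[1]
No transition is defined for (C, 1); M halts in state C.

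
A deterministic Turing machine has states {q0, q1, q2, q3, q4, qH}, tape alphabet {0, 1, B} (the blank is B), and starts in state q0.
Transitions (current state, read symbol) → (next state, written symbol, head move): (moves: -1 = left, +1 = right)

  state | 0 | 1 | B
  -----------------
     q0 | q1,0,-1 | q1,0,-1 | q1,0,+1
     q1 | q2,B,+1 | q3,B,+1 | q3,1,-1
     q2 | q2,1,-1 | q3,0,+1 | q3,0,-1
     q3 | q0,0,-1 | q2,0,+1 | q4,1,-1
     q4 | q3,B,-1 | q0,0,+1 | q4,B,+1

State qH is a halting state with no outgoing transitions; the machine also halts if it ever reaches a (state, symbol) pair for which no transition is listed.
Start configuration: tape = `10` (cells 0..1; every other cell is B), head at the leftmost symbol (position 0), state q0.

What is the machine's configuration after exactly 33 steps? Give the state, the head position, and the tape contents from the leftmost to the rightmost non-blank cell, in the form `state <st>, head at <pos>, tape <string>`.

state q0, head at -5, tape 00111100

state=q0 head=0 tape=BBBBBBB[1]0   (q0,1)→(q1,0,-1)
state=q1 head=-1 tape=BBBBBB[B]00   (q1,B)→(q3,1,-1)
state=q3 head=-2 tape=BBBBB[B]100   (q3,B)→(q4,1,-1)
state=q4 head=-3 tape=BBBB[B]1100   (q4,B)→(q4,B,+1)
state=q4 head=-2 tape=BBBBB[1]100   (q4,1)→(q0,0,+1)
state=q0 head=-1 tape=BBBBB0[1]00   (q0,1)→(q1,0,-1)
state=q1 head=-2 tape=BBBBB[0]000   (q1,0)→(q2,B,+1)
state=q2 head=-1 tape=BBBBBB[0]00   (q2,0)→(q2,1,-1)
state=q2 head=-2 tape=BBBBB[B]100   (q2,B)→(q3,0,-1)
state=q3 head=-3 tape=BBBB[B]0100   (q3,B)→(q4,1,-1)
state=q4 head=-4 tape=BBB[B]10100   (q4,B)→(q4,B,+1)
state=q4 head=-3 tape=BBBB[1]0100   (q4,1)→(q0,0,+1)
state=q0 head=-2 tape=BBBB0[0]100   (q0,0)→(q1,0,-1)
state=q1 head=-3 tape=BBBB[0]0100   (q1,0)→(q2,B,+1)
state=q2 head=-2 tape=BBBBB[0]100   (q2,0)→(q2,1,-1)
state=q2 head=-3 tape=BBBB[B]1100   (q2,B)→(q3,0,-1)
state=q3 head=-4 tape=BBB[B]01100   (q3,B)→(q4,1,-1)
state=q4 head=-5 tape=BB[B]101100   (q4,B)→(q4,B,+1)
state=q4 head=-4 tape=BBB[1]01100   (q4,1)→(q0,0,+1)
state=q0 head=-3 tape=BBB0[0]1100   (q0,0)→(q1,0,-1)
state=q1 head=-4 tape=BBB[0]01100   (q1,0)→(q2,B,+1)
state=q2 head=-3 tape=BBBB[0]1100   (q2,0)→(q2,1,-1)
state=q2 head=-4 tape=BBB[B]11100   (q2,B)→(q3,0,-1)
state=q3 head=-5 tape=BB[B]011100   (q3,B)→(q4,1,-1)
state=q4 head=-6 tape=B[B]1011100   (q4,B)→(q4,B,+1)
state=q4 head=-5 tape=BB[1]011100   (q4,1)→(q0,0,+1)
state=q0 head=-4 tape=BB0[0]11100   (q0,0)→(q1,0,-1)
state=q1 head=-5 tape=BB[0]011100   (q1,0)→(q2,B,+1)
state=q2 head=-4 tape=BBB[0]11100   (q2,0)→(q2,1,-1)
state=q2 head=-5 tape=BB[B]111100   (q2,B)→(q3,0,-1)
state=q3 head=-6 tape=B[B]0111100   (q3,B)→(q4,1,-1)
state=q4 head=-7 tape=[B]10111100   (q4,B)→(q4,B,+1)
state=q4 head=-6 tape=B[1]0111100   (q4,1)→(q0,0,+1)
state=q0 head=-5 tape=B0[0]111100
After 33 steps: state q0, head at -5, tape 00111100.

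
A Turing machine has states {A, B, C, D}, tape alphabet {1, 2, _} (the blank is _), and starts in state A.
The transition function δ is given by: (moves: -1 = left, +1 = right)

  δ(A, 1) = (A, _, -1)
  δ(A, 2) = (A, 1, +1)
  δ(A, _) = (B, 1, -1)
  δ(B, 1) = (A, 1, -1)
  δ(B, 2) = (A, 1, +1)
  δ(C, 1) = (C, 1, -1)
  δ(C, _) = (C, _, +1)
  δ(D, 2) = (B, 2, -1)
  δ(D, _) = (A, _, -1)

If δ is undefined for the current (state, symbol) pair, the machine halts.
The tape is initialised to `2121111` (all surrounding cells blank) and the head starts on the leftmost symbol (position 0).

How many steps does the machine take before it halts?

4

state=A head=0 tape=__[2]121111   (A,2)→(A,1,+1)
state=A head=1 tape=__1[1]21111   (A,1)→(A,_,-1)
state=A head=0 tape=__[1]_21111   (A,1)→(A,_,-1)
state=A head=-1 tape=_[_]__21111   (A,_)→(B,1,-1)
state=B head=-2 tape=[_]1__21111
M halts after 4 transitions.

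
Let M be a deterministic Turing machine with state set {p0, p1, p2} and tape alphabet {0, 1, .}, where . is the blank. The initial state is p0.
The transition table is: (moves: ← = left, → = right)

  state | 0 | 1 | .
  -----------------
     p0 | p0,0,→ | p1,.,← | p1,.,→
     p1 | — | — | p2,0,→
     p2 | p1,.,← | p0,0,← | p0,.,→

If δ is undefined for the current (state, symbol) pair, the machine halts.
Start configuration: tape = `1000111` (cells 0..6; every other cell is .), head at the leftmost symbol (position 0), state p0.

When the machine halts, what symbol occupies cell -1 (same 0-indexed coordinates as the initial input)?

p0 | .[1]000111   read 1 → write ., move ←, go to p1
p1 | [.].000111   read . → write 0, move →, go to p2
p2 | 0[.]000111   read . → write ., move →, go to p0
p0 | 0.[0]00111   read 0 → write 0, move →, go to p0
p0 | 0.0[0]0111   read 0 → write 0, move →, go to p0
p0 | 0.00[0]111   read 0 → write 0, move →, go to p0
p0 | 0.000[1]11   read 1 → write ., move ←, go to p1
p1 | 0.00[0].11
Cell -1 holds 0 when M halts.

0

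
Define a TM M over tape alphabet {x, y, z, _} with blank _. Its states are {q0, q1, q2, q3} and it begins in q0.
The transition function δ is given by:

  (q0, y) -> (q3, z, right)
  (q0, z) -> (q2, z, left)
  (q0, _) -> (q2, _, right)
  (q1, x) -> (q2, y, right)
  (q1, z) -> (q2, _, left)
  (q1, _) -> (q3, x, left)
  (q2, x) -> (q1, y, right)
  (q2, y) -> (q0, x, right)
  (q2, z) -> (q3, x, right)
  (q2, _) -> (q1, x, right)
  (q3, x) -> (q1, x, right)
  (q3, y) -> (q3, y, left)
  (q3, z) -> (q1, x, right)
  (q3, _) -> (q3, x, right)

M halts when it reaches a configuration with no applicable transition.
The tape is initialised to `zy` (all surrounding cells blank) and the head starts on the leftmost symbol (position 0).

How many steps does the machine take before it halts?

9

state=q0 head=0 tape=__[z]y   (q0,z)→(q2,z,left)
state=q2 head=-1 tape=_[_]zy   (q2,_)→(q1,x,right)
state=q1 head=0 tape=_x[z]y   (q1,z)→(q2,_,left)
state=q2 head=-1 tape=_[x]_y   (q2,x)→(q1,y,right)
state=q1 head=0 tape=_y[_]y   (q1,_)→(q3,x,left)
state=q3 head=-1 tape=_[y]xy   (q3,y)→(q3,y,left)
state=q3 head=-2 tape=[_]yxy   (q3,_)→(q3,x,right)
state=q3 head=-1 tape=x[y]xy   (q3,y)→(q3,y,left)
state=q3 head=-2 tape=[x]yxy   (q3,x)→(q1,x,right)
state=q1 head=-1 tape=x[y]xy
M halts after 9 transitions.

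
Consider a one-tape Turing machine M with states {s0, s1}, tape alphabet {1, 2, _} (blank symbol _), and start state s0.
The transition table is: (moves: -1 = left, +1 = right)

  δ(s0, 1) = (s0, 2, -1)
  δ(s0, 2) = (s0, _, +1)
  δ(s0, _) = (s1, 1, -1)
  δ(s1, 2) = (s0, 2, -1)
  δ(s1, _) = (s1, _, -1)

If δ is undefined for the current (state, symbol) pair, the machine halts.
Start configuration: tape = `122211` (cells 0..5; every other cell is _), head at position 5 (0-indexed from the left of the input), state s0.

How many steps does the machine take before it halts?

state=s0 head=5 tape=12221[1]_   (s0,1)→(s0,2,-1)
state=s0 head=4 tape=1222[1]2_   (s0,1)→(s0,2,-1)
state=s0 head=3 tape=122[2]22_   (s0,2)→(s0,_,+1)
state=s0 head=4 tape=122_[2]2_   (s0,2)→(s0,_,+1)
state=s0 head=5 tape=122__[2]_   (s0,2)→(s0,_,+1)
state=s0 head=6 tape=122___[_]   (s0,_)→(s1,1,-1)
state=s1 head=5 tape=122__[_]1   (s1,_)→(s1,_,-1)
state=s1 head=4 tape=122_[_]_1   (s1,_)→(s1,_,-1)
state=s1 head=3 tape=122[_]__1   (s1,_)→(s1,_,-1)
state=s1 head=2 tape=12[2]___1   (s1,2)→(s0,2,-1)
state=s0 head=1 tape=1[2]2___1   (s0,2)→(s0,_,+1)
state=s0 head=2 tape=1_[2]___1   (s0,2)→(s0,_,+1)
state=s0 head=3 tape=1__[_]__1   (s0,_)→(s1,1,-1)
state=s1 head=2 tape=1_[_]1__1   (s1,_)→(s1,_,-1)
state=s1 head=1 tape=1[_]_1__1   (s1,_)→(s1,_,-1)
state=s1 head=0 tape=[1]__1__1
M halts after 15 transitions.

15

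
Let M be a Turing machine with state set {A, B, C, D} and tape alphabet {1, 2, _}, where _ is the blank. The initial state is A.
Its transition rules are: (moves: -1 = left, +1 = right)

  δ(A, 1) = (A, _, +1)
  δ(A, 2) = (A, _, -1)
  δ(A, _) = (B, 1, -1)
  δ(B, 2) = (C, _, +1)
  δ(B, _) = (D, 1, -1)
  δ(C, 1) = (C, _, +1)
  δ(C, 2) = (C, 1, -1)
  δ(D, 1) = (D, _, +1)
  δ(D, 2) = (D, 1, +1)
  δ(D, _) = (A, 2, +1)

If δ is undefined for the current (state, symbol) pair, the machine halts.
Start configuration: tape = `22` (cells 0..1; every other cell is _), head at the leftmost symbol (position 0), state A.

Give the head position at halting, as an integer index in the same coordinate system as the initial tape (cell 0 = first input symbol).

3

A | ___[2]2__   read 2 → write _, move -1, go to A
A | __[_]_2__   read _ → write 1, move -1, go to B
B | _[_]1_2__   read _ → write 1, move -1, go to D
D | [_]11_2__   read _ → write 2, move +1, go to A
A | 2[1]1_2__   read 1 → write _, move +1, go to A
A | 2_[1]_2__   read 1 → write _, move +1, go to A
A | 2__[_]2__   read _ → write 1, move -1, go to B
B | 2_[_]12__   read _ → write 1, move -1, go to D
D | 2[_]112__   read _ → write 2, move +1, go to A
A | 22[1]12__   read 1 → write _, move +1, go to A
A | 22_[1]2__   read 1 → write _, move +1, go to A
A | 22__[2]__   read 2 → write _, move -1, go to A
A | 22_[_]___   read _ → write 1, move -1, go to B
B | 22[_]1___   read _ → write 1, move -1, go to D
D | 2[2]11___   read 2 → write 1, move +1, go to D
D | 21[1]1___   read 1 → write _, move +1, go to D
D | 21_[1]___   read 1 → write _, move +1, go to D
D | 21__[_]__   read _ → write 2, move +1, go to A
A | 21__2[_]_   read _ → write 1, move -1, go to B
B | 21__[2]1_   read 2 → write _, move +1, go to C
C | 21___[1]_   read 1 → write _, move +1, go to C
C | 21____[_]
At halt the head is at cell 3.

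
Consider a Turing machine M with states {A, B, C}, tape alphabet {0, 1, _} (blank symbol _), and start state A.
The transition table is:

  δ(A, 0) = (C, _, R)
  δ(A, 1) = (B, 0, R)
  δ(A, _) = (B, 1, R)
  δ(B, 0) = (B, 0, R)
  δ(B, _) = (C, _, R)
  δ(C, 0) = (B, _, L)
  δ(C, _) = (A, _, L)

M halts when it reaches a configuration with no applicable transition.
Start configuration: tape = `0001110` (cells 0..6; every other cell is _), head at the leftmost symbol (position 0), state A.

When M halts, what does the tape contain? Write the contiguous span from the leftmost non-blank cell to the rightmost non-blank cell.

11_1110

state=A head=0 tape=[0]001110   (A,0)→(C,_,R)
state=C head=1 tape=_[0]01110   (C,0)→(B,_,L)
state=B head=0 tape=[_]_01110   (B,_)→(C,_,R)
state=C head=1 tape=_[_]01110   (C,_)→(A,_,L)
state=A head=0 tape=[_]_01110   (A,_)→(B,1,R)
state=B head=1 tape=1[_]01110   (B,_)→(C,_,R)
state=C head=2 tape=1_[0]1110   (C,0)→(B,_,L)
state=B head=1 tape=1[_]_1110   (B,_)→(C,_,R)
state=C head=2 tape=1_[_]1110   (C,_)→(A,_,L)
state=A head=1 tape=1[_]_1110   (A,_)→(B,1,R)
state=B head=2 tape=11[_]1110   (B,_)→(C,_,R)
state=C head=3 tape=11_[1]110
The non-blank tape span at halt is 11_1110.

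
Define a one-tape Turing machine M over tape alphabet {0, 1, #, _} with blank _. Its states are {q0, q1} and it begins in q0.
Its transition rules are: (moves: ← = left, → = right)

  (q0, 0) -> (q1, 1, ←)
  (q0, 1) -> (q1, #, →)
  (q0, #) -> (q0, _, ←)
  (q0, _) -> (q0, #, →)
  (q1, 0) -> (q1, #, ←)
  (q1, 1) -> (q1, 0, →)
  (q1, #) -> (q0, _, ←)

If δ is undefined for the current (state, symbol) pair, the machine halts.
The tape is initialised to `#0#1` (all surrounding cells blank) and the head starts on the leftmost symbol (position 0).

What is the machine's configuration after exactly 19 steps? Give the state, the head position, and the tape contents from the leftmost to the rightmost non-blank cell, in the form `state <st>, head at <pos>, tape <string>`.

state q0, head at 1, tape ####__1

q0 | ___[#]0#1   read # → write _, move ←, go to q0
q0 | __[_]_0#1   read _ → write #, move →, go to q0
q0 | __#[_]0#1   read _ → write #, move →, go to q0
q0 | __##[0]#1   read 0 → write 1, move ←, go to q1
q1 | __#[#]1#1   read # → write _, move ←, go to q0
q0 | __[#]_1#1   read # → write _, move ←, go to q0
q0 | _[_]__1#1   read _ → write #, move →, go to q0
q0 | _#[_]_1#1   read _ → write #, move →, go to q0
q0 | _##[_]1#1   read _ → write #, move →, go to q0
q0 | _###[1]#1   read 1 → write #, move →, go to q1
q1 | _####[#]1   read # → write _, move ←, go to q0
q0 | _###[#]_1   read # → write _, move ←, go to q0
q0 | _##[#]__1   read # → write _, move ←, go to q0
q0 | _#[#]___1   read # → write _, move ←, go to q0
q0 | _[#]____1   read # → write _, move ←, go to q0
q0 | [_]_____1   read _ → write #, move →, go to q0
q0 | #[_]____1   read _ → write #, move →, go to q0
q0 | ##[_]___1   read _ → write #, move →, go to q0
q0 | ###[_]__1   read _ → write #, move →, go to q0
q0 | ####[_]_1
After 19 steps: state q0, head at 1, tape ####__1.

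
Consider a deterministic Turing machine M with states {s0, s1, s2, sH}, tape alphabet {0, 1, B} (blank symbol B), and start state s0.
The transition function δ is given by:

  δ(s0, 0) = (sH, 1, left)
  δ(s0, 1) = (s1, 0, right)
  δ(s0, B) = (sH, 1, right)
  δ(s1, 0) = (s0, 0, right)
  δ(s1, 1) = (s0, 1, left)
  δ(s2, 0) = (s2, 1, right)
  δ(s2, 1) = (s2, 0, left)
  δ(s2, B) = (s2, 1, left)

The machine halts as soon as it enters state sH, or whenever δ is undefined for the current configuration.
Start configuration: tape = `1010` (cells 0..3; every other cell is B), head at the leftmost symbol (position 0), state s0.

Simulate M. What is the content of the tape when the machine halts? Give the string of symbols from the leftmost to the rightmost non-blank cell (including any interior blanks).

00001

s0 | [1]010BB   read 1 → write 0, move right, go to s1
s1 | 0[0]10BB   read 0 → write 0, move right, go to s0
s0 | 00[1]0BB   read 1 → write 0, move right, go to s1
s1 | 000[0]BB   read 0 → write 0, move right, go to s0
s0 | 0000[B]B   read B → write 1, move right, go to sH
sH | 00001[B]
The non-blank tape span at halt is 00001.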